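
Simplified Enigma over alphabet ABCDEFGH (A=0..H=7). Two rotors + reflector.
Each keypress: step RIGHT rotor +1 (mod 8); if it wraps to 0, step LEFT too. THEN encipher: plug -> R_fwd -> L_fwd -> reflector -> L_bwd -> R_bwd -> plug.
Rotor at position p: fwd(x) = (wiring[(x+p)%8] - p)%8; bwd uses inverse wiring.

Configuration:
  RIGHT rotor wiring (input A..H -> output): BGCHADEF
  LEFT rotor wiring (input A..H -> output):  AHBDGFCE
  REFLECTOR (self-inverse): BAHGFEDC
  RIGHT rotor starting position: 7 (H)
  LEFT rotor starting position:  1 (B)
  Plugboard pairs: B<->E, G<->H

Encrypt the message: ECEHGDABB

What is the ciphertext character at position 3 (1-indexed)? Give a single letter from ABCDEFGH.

Char 1 ('E'): step: R->0, L->2 (L advanced); E->plug->B->R->G->L->G->refl->D->L'->D->R'->F->plug->F
Char 2 ('C'): step: R->1, L=2; C->plug->C->R->G->L->G->refl->D->L'->D->R'->F->plug->F
Char 3 ('E'): step: R->2, L=2; E->plug->B->R->F->L->C->refl->H->L'->A->R'->A->plug->A

A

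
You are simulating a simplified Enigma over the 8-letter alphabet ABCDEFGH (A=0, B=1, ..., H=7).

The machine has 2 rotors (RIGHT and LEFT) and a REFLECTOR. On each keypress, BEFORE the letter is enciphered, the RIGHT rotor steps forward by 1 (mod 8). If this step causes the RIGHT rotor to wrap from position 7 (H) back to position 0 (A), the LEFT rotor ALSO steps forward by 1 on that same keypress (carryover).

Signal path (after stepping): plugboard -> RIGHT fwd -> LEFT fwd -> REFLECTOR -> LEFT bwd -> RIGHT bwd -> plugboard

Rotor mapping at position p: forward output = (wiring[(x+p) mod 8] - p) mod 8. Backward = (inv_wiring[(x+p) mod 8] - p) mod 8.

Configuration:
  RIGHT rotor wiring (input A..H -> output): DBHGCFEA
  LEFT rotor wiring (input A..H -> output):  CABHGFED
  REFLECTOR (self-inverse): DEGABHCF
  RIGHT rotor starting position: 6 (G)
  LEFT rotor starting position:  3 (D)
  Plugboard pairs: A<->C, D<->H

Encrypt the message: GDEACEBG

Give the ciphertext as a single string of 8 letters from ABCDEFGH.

Char 1 ('G'): step: R->7, L=3; G->plug->G->R->G->L->F->refl->H->L'->F->R'->H->plug->D
Char 2 ('D'): step: R->0, L->4 (L advanced); D->plug->H->R->A->L->C->refl->G->L'->E->R'->G->plug->G
Char 3 ('E'): step: R->1, L=4; E->plug->E->R->E->L->G->refl->C->L'->A->R'->A->plug->C
Char 4 ('A'): step: R->2, L=4; A->plug->C->R->A->L->C->refl->G->L'->E->R'->B->plug->B
Char 5 ('C'): step: R->3, L=4; C->plug->A->R->D->L->H->refl->F->L'->G->R'->G->plug->G
Char 6 ('E'): step: R->4, L=4; E->plug->E->R->H->L->D->refl->A->L'->C->R'->H->plug->D
Char 7 ('B'): step: R->5, L=4; B->plug->B->R->H->L->D->refl->A->L'->C->R'->F->plug->F
Char 8 ('G'): step: R->6, L=4; G->plug->G->R->E->L->G->refl->C->L'->A->R'->F->plug->F

Answer: DGCBGDFF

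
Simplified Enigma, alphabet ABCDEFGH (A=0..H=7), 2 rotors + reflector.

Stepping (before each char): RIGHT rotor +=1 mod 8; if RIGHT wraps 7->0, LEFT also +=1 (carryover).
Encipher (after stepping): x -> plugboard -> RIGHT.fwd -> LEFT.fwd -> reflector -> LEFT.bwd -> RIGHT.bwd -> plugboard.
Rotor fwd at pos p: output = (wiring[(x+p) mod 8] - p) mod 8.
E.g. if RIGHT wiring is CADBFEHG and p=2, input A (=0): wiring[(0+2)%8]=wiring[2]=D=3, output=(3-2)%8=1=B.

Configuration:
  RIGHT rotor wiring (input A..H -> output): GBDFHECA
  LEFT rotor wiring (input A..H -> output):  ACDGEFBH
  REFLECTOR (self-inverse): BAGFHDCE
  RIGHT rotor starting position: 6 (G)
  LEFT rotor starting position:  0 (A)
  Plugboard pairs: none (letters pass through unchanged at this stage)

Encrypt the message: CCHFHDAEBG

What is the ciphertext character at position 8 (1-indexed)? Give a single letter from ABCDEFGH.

Char 1 ('C'): step: R->7, L=0; C->plug->C->R->C->L->D->refl->F->L'->F->R'->G->plug->G
Char 2 ('C'): step: R->0, L->1 (L advanced); C->plug->C->R->D->L->D->refl->F->L'->C->R'->G->plug->G
Char 3 ('H'): step: R->1, L=1; H->plug->H->R->F->L->A->refl->B->L'->A->R'->A->plug->A
Char 4 ('F'): step: R->2, L=1; F->plug->F->R->G->L->G->refl->C->L'->B->R'->A->plug->A
Char 5 ('H'): step: R->3, L=1; H->plug->H->R->A->L->B->refl->A->L'->F->R'->E->plug->E
Char 6 ('D'): step: R->4, L=1; D->plug->D->R->E->L->E->refl->H->L'->H->R'->G->plug->G
Char 7 ('A'): step: R->5, L=1; A->plug->A->R->H->L->H->refl->E->L'->E->R'->E->plug->E
Char 8 ('E'): step: R->6, L=1; E->plug->E->R->F->L->A->refl->B->L'->A->R'->C->plug->C

C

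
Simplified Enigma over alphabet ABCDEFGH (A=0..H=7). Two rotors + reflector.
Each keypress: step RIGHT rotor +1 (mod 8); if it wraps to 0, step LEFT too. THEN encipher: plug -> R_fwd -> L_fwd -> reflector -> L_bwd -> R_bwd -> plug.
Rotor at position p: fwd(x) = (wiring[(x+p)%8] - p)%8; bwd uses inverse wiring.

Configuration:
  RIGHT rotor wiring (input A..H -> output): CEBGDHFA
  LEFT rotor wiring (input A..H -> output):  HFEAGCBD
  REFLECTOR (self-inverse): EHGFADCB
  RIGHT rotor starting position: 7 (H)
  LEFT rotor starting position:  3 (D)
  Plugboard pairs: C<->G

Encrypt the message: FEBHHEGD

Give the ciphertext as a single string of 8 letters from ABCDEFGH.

Char 1 ('F'): step: R->0, L->4 (L advanced); F->plug->F->R->H->L->E->refl->A->L'->G->R'->D->plug->D
Char 2 ('E'): step: R->1, L=4; E->plug->E->R->G->L->A->refl->E->L'->H->R'->G->plug->C
Char 3 ('B'): step: R->2, L=4; B->plug->B->R->E->L->D->refl->F->L'->C->R'->H->plug->H
Char 4 ('H'): step: R->3, L=4; H->plug->H->R->G->L->A->refl->E->L'->H->R'->F->plug->F
Char 5 ('H'): step: R->4, L=4; H->plug->H->R->C->L->F->refl->D->L'->E->R'->D->plug->D
Char 6 ('E'): step: R->5, L=4; E->plug->E->R->H->L->E->refl->A->L'->G->R'->H->plug->H
Char 7 ('G'): step: R->6, L=4; G->plug->C->R->E->L->D->refl->F->L'->C->R'->B->plug->B
Char 8 ('D'): step: R->7, L=4; D->plug->D->R->C->L->F->refl->D->L'->E->R'->F->plug->F

Answer: DCHFDHBF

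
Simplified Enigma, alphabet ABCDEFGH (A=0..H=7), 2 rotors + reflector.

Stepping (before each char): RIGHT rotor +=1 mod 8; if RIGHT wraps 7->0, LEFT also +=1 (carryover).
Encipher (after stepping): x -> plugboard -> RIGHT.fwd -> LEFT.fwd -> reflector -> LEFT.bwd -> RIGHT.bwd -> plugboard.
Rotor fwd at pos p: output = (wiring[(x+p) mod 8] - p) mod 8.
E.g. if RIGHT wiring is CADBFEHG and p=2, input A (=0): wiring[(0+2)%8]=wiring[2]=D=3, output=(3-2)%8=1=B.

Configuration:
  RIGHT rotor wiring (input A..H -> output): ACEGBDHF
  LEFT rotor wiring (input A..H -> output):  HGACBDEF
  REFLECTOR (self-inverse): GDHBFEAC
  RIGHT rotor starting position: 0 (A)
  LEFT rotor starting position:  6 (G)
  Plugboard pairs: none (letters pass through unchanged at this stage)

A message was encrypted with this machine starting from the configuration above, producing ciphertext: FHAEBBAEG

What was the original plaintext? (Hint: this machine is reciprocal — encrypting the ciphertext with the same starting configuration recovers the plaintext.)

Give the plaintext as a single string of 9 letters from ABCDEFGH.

Answer: EFCDAHFAB

Derivation:
Char 1 ('F'): step: R->1, L=6; F->plug->F->R->G->L->D->refl->B->L'->C->R'->E->plug->E
Char 2 ('H'): step: R->2, L=6; H->plug->H->R->A->L->G->refl->A->L'->D->R'->F->plug->F
Char 3 ('A'): step: R->3, L=6; A->plug->A->R->D->L->A->refl->G->L'->A->R'->C->plug->C
Char 4 ('E'): step: R->4, L=6; E->plug->E->R->E->L->C->refl->H->L'->B->R'->D->plug->D
Char 5 ('B'): step: R->5, L=6; B->plug->B->R->C->L->B->refl->D->L'->G->R'->A->plug->A
Char 6 ('B'): step: R->6, L=6; B->plug->B->R->H->L->F->refl->E->L'->F->R'->H->plug->H
Char 7 ('A'): step: R->7, L=6; A->plug->A->R->G->L->D->refl->B->L'->C->R'->F->plug->F
Char 8 ('E'): step: R->0, L->7 (L advanced); E->plug->E->R->B->L->A->refl->G->L'->A->R'->A->plug->A
Char 9 ('G'): step: R->1, L=7; G->plug->G->R->E->L->D->refl->B->L'->D->R'->B->plug->B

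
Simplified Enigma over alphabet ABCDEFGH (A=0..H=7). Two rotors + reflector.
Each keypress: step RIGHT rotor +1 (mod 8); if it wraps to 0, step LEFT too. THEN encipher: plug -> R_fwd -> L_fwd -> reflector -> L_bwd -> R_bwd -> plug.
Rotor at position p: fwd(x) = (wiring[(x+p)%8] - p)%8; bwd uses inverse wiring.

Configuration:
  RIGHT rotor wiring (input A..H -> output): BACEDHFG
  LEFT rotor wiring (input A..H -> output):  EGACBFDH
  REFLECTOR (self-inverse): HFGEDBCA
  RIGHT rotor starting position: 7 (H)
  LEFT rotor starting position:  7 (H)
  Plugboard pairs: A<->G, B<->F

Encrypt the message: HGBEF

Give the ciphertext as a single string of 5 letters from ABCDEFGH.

Answer: FDDGC

Derivation:
Char 1 ('H'): step: R->0, L->0 (L advanced); H->plug->H->R->G->L->D->refl->E->L'->A->R'->B->plug->F
Char 2 ('G'): step: R->1, L=0; G->plug->A->R->H->L->H->refl->A->L'->C->R'->D->plug->D
Char 3 ('B'): step: R->2, L=0; B->plug->F->R->E->L->B->refl->F->L'->F->R'->D->plug->D
Char 4 ('E'): step: R->3, L=0; E->plug->E->R->D->L->C->refl->G->L'->B->R'->A->plug->G
Char 5 ('F'): step: R->4, L=0; F->plug->B->R->D->L->C->refl->G->L'->B->R'->C->plug->C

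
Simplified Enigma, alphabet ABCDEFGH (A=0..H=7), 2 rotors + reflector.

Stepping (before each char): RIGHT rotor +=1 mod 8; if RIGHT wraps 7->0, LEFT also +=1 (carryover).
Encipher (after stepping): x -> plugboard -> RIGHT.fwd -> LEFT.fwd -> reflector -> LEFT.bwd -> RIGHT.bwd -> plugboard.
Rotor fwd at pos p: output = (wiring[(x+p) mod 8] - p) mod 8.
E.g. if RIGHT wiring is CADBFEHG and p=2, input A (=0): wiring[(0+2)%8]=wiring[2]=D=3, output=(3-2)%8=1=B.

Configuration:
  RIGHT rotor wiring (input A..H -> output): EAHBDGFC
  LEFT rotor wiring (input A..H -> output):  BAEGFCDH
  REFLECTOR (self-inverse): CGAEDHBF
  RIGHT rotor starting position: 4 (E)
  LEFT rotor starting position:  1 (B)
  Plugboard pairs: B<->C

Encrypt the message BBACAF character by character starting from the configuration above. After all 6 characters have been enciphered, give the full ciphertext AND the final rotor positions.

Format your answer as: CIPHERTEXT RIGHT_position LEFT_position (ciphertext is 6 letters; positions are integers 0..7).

Answer: DCBEFE 2 2

Derivation:
Char 1 ('B'): step: R->5, L=1; B->plug->C->R->F->L->C->refl->A->L'->H->R'->D->plug->D
Char 2 ('B'): step: R->6, L=1; B->plug->C->R->G->L->G->refl->B->L'->E->R'->B->plug->C
Char 3 ('A'): step: R->7, L=1; A->plug->A->R->D->L->E->refl->D->L'->B->R'->C->plug->B
Char 4 ('C'): step: R->0, L->2 (L advanced); C->plug->B->R->A->L->C->refl->A->L'->D->R'->E->plug->E
Char 5 ('A'): step: R->1, L=2; A->plug->A->R->H->L->G->refl->B->L'->E->R'->F->plug->F
Char 6 ('F'): step: R->2, L=2; F->plug->F->R->A->L->C->refl->A->L'->D->R'->E->plug->E
Final: ciphertext=DCBEFE, RIGHT=2, LEFT=2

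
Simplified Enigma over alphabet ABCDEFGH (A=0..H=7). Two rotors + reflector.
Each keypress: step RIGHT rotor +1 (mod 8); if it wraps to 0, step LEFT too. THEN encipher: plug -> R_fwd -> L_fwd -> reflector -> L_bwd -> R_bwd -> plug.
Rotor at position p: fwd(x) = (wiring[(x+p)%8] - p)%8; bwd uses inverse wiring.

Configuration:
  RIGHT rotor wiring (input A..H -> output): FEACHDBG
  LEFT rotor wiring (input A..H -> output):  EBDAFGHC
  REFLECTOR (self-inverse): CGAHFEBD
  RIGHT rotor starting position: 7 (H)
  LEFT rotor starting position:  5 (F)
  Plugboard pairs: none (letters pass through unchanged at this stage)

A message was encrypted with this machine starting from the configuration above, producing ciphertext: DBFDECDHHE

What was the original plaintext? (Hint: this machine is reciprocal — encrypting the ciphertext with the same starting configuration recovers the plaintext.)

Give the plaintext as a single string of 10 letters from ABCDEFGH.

Answer: CGDEGBAFCB

Derivation:
Char 1 ('D'): step: R->0, L->6 (L advanced); D->plug->D->R->C->L->G->refl->B->L'->A->R'->C->plug->C
Char 2 ('B'): step: R->1, L=6; B->plug->B->R->H->L->A->refl->C->L'->F->R'->G->plug->G
Char 3 ('F'): step: R->2, L=6; F->plug->F->R->E->L->F->refl->E->L'->B->R'->D->plug->D
Char 4 ('D'): step: R->3, L=6; D->plug->D->R->G->L->H->refl->D->L'->D->R'->E->plug->E
Char 5 ('E'): step: R->4, L=6; E->plug->E->R->B->L->E->refl->F->L'->E->R'->G->plug->G
Char 6 ('C'): step: R->5, L=6; C->plug->C->R->B->L->E->refl->F->L'->E->R'->B->plug->B
Char 7 ('D'): step: R->6, L=6; D->plug->D->R->G->L->H->refl->D->L'->D->R'->A->plug->A
Char 8 ('H'): step: R->7, L=6; H->plug->H->R->C->L->G->refl->B->L'->A->R'->F->plug->F
Char 9 ('H'): step: R->0, L->7 (L advanced); H->plug->H->R->G->L->H->refl->D->L'->A->R'->C->plug->C
Char 10 ('E'): step: R->1, L=7; E->plug->E->R->C->L->C->refl->A->L'->H->R'->B->plug->B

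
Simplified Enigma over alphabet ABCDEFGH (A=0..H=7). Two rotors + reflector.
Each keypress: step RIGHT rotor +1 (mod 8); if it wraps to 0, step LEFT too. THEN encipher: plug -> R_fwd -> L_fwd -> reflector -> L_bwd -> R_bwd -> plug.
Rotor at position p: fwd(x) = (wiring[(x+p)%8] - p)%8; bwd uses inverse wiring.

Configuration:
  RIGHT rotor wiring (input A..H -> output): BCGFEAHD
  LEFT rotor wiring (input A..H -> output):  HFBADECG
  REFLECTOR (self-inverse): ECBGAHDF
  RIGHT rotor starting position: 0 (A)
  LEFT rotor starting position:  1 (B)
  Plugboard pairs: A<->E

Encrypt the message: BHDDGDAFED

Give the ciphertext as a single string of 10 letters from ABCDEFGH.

Answer: DFGBFFBCAH

Derivation:
Char 1 ('B'): step: R->1, L=1; B->plug->B->R->F->L->B->refl->C->L'->D->R'->D->plug->D
Char 2 ('H'): step: R->2, L=1; H->plug->H->R->A->L->E->refl->A->L'->B->R'->F->plug->F
Char 3 ('D'): step: R->3, L=1; D->plug->D->R->E->L->D->refl->G->L'->H->R'->G->plug->G
Char 4 ('D'): step: R->4, L=1; D->plug->D->R->H->L->G->refl->D->L'->E->R'->B->plug->B
Char 5 ('G'): step: R->5, L=1; G->plug->G->R->A->L->E->refl->A->L'->B->R'->F->plug->F
Char 6 ('D'): step: R->6, L=1; D->plug->D->R->E->L->D->refl->G->L'->H->R'->F->plug->F
Char 7 ('A'): step: R->7, L=1; A->plug->E->R->G->L->F->refl->H->L'->C->R'->B->plug->B
Char 8 ('F'): step: R->0, L->2 (L advanced); F->plug->F->R->A->L->H->refl->F->L'->G->R'->C->plug->C
Char 9 ('E'): step: R->1, L=2; E->plug->A->R->B->L->G->refl->D->L'->H->R'->E->plug->A
Char 10 ('D'): step: R->2, L=2; D->plug->D->R->G->L->F->refl->H->L'->A->R'->H->plug->H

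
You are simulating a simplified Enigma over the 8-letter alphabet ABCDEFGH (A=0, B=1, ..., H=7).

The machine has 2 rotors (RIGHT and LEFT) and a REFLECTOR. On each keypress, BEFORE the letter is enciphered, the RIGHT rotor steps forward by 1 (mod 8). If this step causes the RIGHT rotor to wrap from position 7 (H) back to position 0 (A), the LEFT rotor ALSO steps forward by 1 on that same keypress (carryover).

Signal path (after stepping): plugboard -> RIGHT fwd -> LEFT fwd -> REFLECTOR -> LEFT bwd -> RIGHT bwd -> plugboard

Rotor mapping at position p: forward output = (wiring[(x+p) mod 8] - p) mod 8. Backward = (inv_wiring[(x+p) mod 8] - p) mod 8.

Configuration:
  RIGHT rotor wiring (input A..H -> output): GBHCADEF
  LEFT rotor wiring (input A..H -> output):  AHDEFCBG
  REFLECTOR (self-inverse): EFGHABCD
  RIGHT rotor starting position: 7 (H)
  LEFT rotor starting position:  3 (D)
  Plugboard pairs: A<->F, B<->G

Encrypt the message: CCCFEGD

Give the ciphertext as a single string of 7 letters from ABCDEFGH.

Answer: BAFHCEE

Derivation:
Char 1 ('C'): step: R->0, L->4 (L advanced); C->plug->C->R->H->L->A->refl->E->L'->E->R'->G->plug->B
Char 2 ('C'): step: R->1, L=4; C->plug->C->R->B->L->G->refl->C->L'->D->R'->F->plug->A
Char 3 ('C'): step: R->2, L=4; C->plug->C->R->G->L->H->refl->D->L'->F->R'->A->plug->F
Char 4 ('F'): step: R->3, L=4; F->plug->A->R->H->L->A->refl->E->L'->E->R'->H->plug->H
Char 5 ('E'): step: R->4, L=4; E->plug->E->R->C->L->F->refl->B->L'->A->R'->C->plug->C
Char 6 ('G'): step: R->5, L=4; G->plug->B->R->H->L->A->refl->E->L'->E->R'->E->plug->E
Char 7 ('D'): step: R->6, L=4; D->plug->D->R->D->L->C->refl->G->L'->B->R'->E->plug->E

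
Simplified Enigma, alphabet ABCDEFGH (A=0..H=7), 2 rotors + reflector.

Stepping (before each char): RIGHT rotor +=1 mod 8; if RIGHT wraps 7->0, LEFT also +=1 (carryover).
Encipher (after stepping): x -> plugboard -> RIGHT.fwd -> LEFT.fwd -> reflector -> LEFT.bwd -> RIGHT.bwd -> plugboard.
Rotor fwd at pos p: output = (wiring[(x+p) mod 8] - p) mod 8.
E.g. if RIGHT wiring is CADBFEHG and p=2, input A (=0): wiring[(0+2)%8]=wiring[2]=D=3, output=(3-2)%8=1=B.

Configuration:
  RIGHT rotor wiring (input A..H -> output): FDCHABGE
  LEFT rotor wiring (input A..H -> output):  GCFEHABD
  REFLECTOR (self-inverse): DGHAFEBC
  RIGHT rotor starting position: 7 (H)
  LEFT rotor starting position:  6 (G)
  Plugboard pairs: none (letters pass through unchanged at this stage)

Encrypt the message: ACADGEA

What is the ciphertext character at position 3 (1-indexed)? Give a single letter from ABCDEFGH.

Char 1 ('A'): step: R->0, L->7 (L advanced); A->plug->A->R->F->L->A->refl->D->L'->C->R'->C->plug->C
Char 2 ('C'): step: R->1, L=7; C->plug->C->R->G->L->B->refl->G->L'->D->R'->G->plug->G
Char 3 ('A'): step: R->2, L=7; A->plug->A->R->A->L->E->refl->F->L'->E->R'->E->plug->E

E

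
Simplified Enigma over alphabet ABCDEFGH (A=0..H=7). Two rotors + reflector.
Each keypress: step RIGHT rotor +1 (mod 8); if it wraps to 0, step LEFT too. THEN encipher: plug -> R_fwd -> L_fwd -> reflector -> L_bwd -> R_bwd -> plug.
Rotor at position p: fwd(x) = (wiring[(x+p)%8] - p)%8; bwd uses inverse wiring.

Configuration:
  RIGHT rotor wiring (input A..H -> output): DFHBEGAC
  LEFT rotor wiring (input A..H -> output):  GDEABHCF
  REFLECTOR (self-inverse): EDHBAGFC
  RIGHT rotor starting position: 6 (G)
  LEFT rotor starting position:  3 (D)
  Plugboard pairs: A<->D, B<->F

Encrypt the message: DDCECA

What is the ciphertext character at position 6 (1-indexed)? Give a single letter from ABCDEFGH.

Char 1 ('D'): step: R->7, L=3; D->plug->A->R->D->L->H->refl->C->L'->E->R'->B->plug->F
Char 2 ('D'): step: R->0, L->4 (L advanced); D->plug->A->R->D->L->B->refl->D->L'->B->R'->D->plug->A
Char 3 ('C'): step: R->1, L=4; C->plug->C->R->A->L->F->refl->G->L'->C->R'->H->plug->H
Char 4 ('E'): step: R->2, L=4; E->plug->E->R->G->L->A->refl->E->L'->H->R'->B->plug->F
Char 5 ('C'): step: R->3, L=4; C->plug->C->R->D->L->B->refl->D->L'->B->R'->B->plug->F
Char 6 ('A'): step: R->4, L=4; A->plug->D->R->G->L->A->refl->E->L'->H->R'->E->plug->E

E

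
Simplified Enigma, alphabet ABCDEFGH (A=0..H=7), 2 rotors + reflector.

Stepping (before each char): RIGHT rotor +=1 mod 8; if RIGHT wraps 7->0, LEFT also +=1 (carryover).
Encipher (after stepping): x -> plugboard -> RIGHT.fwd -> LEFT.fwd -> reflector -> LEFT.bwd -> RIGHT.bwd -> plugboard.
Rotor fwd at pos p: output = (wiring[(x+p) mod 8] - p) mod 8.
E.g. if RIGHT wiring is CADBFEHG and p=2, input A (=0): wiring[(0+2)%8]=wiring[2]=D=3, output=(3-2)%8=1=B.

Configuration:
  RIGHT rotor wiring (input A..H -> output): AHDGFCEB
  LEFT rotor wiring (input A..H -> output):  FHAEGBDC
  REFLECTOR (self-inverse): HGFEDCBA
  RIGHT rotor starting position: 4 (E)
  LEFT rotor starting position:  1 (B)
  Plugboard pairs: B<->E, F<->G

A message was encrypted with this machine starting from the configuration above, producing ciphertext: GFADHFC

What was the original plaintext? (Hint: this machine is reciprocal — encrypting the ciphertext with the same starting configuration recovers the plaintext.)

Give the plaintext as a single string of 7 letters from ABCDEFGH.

Answer: HCBGBBD

Derivation:
Char 1 ('G'): step: R->5, L=1; G->plug->F->R->G->L->B->refl->G->L'->A->R'->H->plug->H
Char 2 ('F'): step: R->6, L=1; F->plug->G->R->H->L->E->refl->D->L'->C->R'->C->plug->C
Char 3 ('A'): step: R->7, L=1; A->plug->A->R->C->L->D->refl->E->L'->H->R'->E->plug->B
Char 4 ('D'): step: R->0, L->2 (L advanced); D->plug->D->R->G->L->D->refl->E->L'->C->R'->F->plug->G
Char 5 ('H'): step: R->1, L=2; H->plug->H->R->H->L->F->refl->C->L'->B->R'->E->plug->B
Char 6 ('F'): step: R->2, L=2; F->plug->G->R->G->L->D->refl->E->L'->C->R'->E->plug->B
Char 7 ('C'): step: R->3, L=2; C->plug->C->R->H->L->F->refl->C->L'->B->R'->D->plug->D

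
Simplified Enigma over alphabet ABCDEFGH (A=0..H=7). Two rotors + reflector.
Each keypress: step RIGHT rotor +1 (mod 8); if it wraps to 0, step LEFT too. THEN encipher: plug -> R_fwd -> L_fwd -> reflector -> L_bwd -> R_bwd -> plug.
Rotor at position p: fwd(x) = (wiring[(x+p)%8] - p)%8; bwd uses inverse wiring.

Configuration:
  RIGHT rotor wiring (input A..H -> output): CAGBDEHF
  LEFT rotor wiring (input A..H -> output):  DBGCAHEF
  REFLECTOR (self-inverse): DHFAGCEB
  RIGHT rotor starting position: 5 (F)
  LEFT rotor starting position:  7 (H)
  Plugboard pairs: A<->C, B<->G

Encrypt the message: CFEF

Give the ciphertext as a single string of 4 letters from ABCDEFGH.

Char 1 ('C'): step: R->6, L=7; C->plug->A->R->B->L->E->refl->G->L'->A->R'->E->plug->E
Char 2 ('F'): step: R->7, L=7; F->plug->F->R->E->L->D->refl->A->L'->G->R'->A->plug->C
Char 3 ('E'): step: R->0, L->0 (L advanced); E->plug->E->R->D->L->C->refl->F->L'->H->R'->G->plug->B
Char 4 ('F'): step: R->1, L=0; F->plug->F->R->G->L->E->refl->G->L'->C->R'->D->plug->D

Answer: ECBD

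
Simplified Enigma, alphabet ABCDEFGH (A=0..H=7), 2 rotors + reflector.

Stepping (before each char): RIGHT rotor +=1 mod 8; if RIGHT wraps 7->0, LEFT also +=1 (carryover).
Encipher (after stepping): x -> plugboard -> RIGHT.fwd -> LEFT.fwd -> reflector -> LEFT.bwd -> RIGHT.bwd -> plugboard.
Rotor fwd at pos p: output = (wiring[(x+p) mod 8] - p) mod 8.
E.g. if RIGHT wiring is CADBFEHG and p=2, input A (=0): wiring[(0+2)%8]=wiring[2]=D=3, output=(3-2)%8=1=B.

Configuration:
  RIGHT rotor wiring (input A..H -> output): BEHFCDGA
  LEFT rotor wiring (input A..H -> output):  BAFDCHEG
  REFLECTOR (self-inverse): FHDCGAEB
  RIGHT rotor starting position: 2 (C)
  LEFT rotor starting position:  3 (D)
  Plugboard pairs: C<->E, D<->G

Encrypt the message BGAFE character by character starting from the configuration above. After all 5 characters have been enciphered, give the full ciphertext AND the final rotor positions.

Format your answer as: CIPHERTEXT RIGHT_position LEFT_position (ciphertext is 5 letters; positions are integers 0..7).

Char 1 ('B'): step: R->3, L=3; B->plug->B->R->H->L->C->refl->D->L'->E->R'->H->plug->H
Char 2 ('G'): step: R->4, L=3; G->plug->D->R->E->L->D->refl->C->L'->H->R'->B->plug->B
Char 3 ('A'): step: R->5, L=3; A->plug->A->R->G->L->F->refl->A->L'->A->R'->G->plug->D
Char 4 ('F'): step: R->6, L=3; F->plug->F->R->H->L->C->refl->D->L'->E->R'->G->plug->D
Char 5 ('E'): step: R->7, L=3; E->plug->C->R->F->L->G->refl->E->L'->C->R'->B->plug->B
Final: ciphertext=HBDDB, RIGHT=7, LEFT=3

Answer: HBDDB 7 3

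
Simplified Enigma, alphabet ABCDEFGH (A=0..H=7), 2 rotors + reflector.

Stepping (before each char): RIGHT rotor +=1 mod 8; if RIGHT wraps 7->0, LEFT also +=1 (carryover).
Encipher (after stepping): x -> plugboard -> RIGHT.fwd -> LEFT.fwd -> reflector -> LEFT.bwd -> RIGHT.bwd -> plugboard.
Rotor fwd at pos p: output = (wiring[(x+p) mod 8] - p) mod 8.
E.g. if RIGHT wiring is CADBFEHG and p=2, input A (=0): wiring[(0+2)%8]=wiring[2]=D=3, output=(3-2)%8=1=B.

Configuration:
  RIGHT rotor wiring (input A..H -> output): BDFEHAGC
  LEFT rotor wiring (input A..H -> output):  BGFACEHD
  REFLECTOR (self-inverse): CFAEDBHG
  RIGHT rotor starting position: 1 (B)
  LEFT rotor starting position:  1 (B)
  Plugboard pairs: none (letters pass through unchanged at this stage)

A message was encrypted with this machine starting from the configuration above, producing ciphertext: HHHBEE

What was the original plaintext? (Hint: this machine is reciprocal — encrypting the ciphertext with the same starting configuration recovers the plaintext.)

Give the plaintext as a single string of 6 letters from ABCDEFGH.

Answer: ECADFB

Derivation:
Char 1 ('H'): step: R->2, L=1; H->plug->H->R->B->L->E->refl->D->L'->E->R'->E->plug->E
Char 2 ('H'): step: R->3, L=1; H->plug->H->R->C->L->H->refl->G->L'->F->R'->C->plug->C
Char 3 ('H'): step: R->4, L=1; H->plug->H->R->A->L->F->refl->B->L'->D->R'->A->plug->A
Char 4 ('B'): step: R->5, L=1; B->plug->B->R->B->L->E->refl->D->L'->E->R'->D->plug->D
Char 5 ('E'): step: R->6, L=1; E->plug->E->R->H->L->A->refl->C->L'->G->R'->F->plug->F
Char 6 ('E'): step: R->7, L=1; E->plug->E->R->F->L->G->refl->H->L'->C->R'->B->plug->B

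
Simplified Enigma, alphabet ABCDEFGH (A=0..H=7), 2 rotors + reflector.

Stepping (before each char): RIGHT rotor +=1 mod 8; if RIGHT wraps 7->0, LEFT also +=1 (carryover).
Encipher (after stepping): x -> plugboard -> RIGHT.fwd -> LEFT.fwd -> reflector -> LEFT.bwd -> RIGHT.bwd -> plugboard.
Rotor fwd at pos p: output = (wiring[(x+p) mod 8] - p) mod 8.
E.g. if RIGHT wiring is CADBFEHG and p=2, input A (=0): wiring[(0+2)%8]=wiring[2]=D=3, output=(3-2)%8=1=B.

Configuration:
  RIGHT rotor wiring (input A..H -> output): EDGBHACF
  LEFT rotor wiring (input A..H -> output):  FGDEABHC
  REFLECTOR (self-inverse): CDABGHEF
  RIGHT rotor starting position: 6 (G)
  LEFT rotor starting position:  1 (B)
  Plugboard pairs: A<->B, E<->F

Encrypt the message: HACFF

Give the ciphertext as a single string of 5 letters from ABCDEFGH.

Answer: EBDDD

Derivation:
Char 1 ('H'): step: R->7, L=1; H->plug->H->R->D->L->H->refl->F->L'->A->R'->F->plug->E
Char 2 ('A'): step: R->0, L->2 (L advanced); A->plug->B->R->D->L->H->refl->F->L'->E->R'->A->plug->B
Char 3 ('C'): step: R->1, L=2; C->plug->C->R->A->L->B->refl->D->L'->G->R'->D->plug->D
Char 4 ('F'): step: R->2, L=2; F->plug->E->R->A->L->B->refl->D->L'->G->R'->D->plug->D
Char 5 ('F'): step: R->3, L=2; F->plug->E->R->C->L->G->refl->E->L'->H->R'->D->plug->D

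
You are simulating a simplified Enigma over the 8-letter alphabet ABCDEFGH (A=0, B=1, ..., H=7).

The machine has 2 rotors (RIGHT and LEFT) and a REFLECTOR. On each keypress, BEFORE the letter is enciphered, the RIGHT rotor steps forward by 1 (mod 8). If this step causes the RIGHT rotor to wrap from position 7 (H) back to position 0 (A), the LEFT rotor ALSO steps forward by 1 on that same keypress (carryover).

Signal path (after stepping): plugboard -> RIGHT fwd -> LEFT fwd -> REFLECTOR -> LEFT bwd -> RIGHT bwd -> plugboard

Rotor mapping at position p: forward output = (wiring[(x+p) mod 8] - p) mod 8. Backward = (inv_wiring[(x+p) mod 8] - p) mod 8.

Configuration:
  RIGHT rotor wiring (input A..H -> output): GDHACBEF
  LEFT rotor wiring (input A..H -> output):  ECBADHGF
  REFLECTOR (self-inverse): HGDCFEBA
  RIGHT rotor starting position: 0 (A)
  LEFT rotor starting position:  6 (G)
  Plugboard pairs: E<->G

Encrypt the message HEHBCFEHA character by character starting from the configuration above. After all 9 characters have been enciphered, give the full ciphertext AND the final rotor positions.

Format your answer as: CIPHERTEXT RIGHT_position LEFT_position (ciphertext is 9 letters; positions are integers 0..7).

Char 1 ('H'): step: R->1, L=6; H->plug->H->R->F->L->C->refl->D->L'->E->R'->G->plug->E
Char 2 ('E'): step: R->2, L=6; E->plug->G->R->E->L->D->refl->C->L'->F->R'->A->plug->A
Char 3 ('H'): step: R->3, L=6; H->plug->H->R->E->L->D->refl->C->L'->F->R'->A->plug->A
Char 4 ('B'): step: R->4, L=6; B->plug->B->R->F->L->C->refl->D->L'->E->R'->H->plug->H
Char 5 ('C'): step: R->5, L=6; C->plug->C->R->A->L->A->refl->H->L'->B->R'->D->plug->D
Char 6 ('F'): step: R->6, L=6; F->plug->F->R->C->L->G->refl->B->L'->H->R'->B->plug->B
Char 7 ('E'): step: R->7, L=6; E->plug->G->R->C->L->G->refl->B->L'->H->R'->B->plug->B
Char 8 ('H'): step: R->0, L->7 (L advanced); H->plug->H->R->F->L->E->refl->F->L'->B->R'->F->plug->F
Char 9 ('A'): step: R->1, L=7; A->plug->A->R->C->L->D->refl->C->L'->D->R'->F->plug->F
Final: ciphertext=EAAHDBBFF, RIGHT=1, LEFT=7

Answer: EAAHDBBFF 1 7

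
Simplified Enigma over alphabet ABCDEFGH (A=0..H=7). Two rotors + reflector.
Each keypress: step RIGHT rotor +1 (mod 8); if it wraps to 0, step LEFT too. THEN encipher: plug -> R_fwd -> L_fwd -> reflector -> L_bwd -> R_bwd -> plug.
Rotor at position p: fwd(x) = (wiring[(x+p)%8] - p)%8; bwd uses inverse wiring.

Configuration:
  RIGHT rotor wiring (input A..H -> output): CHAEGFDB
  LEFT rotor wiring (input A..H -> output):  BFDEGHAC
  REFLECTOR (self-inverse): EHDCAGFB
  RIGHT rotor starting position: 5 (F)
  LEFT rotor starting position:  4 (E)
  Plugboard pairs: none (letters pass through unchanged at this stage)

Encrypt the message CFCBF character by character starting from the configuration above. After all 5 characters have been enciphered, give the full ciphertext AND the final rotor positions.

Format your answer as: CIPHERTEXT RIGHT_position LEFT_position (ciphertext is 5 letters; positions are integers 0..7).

Char 1 ('C'): step: R->6, L=4; C->plug->C->R->E->L->F->refl->G->L'->D->R'->B->plug->B
Char 2 ('F'): step: R->7, L=4; F->plug->F->R->H->L->A->refl->E->L'->C->R'->A->plug->A
Char 3 ('C'): step: R->0, L->5 (L advanced); C->plug->C->R->A->L->C->refl->D->L'->B->R'->H->plug->H
Char 4 ('B'): step: R->1, L=5; B->plug->B->R->H->L->B->refl->H->L'->G->R'->A->plug->A
Char 5 ('F'): step: R->2, L=5; F->plug->F->R->H->L->B->refl->H->L'->G->R'->A->plug->A
Final: ciphertext=BAHAA, RIGHT=2, LEFT=5

Answer: BAHAA 2 5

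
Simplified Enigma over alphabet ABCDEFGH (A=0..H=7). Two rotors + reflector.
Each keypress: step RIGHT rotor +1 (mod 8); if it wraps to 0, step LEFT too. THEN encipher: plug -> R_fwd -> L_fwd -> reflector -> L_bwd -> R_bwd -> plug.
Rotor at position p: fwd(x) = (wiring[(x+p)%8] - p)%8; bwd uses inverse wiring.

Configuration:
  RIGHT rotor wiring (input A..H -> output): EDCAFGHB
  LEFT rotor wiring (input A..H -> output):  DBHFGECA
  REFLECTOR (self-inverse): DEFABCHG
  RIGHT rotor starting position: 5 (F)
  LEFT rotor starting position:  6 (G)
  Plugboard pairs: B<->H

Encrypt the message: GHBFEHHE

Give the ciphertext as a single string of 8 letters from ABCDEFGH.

Answer: DGDADEGH

Derivation:
Char 1 ('G'): step: R->6, L=6; G->plug->G->R->H->L->G->refl->H->L'->F->R'->D->plug->D
Char 2 ('H'): step: R->7, L=6; H->plug->B->R->F->L->H->refl->G->L'->H->R'->G->plug->G
Char 3 ('B'): step: R->0, L->7 (L advanced); B->plug->H->R->B->L->E->refl->B->L'->A->R'->D->plug->D
Char 4 ('F'): step: R->1, L=7; F->plug->F->R->G->L->F->refl->C->L'->C->R'->A->plug->A
Char 5 ('E'): step: R->2, L=7; E->plug->E->R->F->L->H->refl->G->L'->E->R'->D->plug->D
Char 6 ('H'): step: R->3, L=7; H->plug->B->R->C->L->C->refl->F->L'->G->R'->E->plug->E
Char 7 ('H'): step: R->4, L=7; H->plug->B->R->C->L->C->refl->F->L'->G->R'->G->plug->G
Char 8 ('E'): step: R->5, L=7; E->plug->E->R->G->L->F->refl->C->L'->C->R'->B->plug->H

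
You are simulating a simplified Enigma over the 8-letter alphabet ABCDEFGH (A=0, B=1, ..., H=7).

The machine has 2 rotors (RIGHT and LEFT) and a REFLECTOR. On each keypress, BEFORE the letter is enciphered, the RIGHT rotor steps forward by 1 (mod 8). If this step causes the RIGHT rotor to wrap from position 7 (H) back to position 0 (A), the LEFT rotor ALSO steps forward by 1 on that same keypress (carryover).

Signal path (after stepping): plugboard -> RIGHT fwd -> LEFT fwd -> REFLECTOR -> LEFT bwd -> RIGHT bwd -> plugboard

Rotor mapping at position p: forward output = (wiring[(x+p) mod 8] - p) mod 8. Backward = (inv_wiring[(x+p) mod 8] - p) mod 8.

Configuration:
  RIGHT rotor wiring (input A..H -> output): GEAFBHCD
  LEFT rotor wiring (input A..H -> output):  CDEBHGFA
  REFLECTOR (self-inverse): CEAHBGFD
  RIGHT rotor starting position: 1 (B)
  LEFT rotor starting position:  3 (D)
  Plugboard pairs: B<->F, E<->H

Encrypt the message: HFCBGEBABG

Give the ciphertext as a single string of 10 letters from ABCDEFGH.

Answer: GBFCDHFGAF

Derivation:
Char 1 ('H'): step: R->2, L=3; H->plug->E->R->A->L->G->refl->F->L'->E->R'->G->plug->G
Char 2 ('F'): step: R->3, L=3; F->plug->B->R->G->L->A->refl->C->L'->D->R'->F->plug->B
Char 3 ('C'): step: R->4, L=3; C->plug->C->R->G->L->A->refl->C->L'->D->R'->B->plug->F
Char 4 ('B'): step: R->5, L=3; B->plug->F->R->D->L->C->refl->A->L'->G->R'->C->plug->C
Char 5 ('G'): step: R->6, L=3; G->plug->G->R->D->L->C->refl->A->L'->G->R'->D->plug->D
Char 6 ('E'): step: R->7, L=3; E->plug->H->R->D->L->C->refl->A->L'->G->R'->E->plug->H
Char 7 ('B'): step: R->0, L->4 (L advanced); B->plug->F->R->H->L->F->refl->G->L'->E->R'->B->plug->F
Char 8 ('A'): step: R->1, L=4; A->plug->A->R->D->L->E->refl->B->L'->C->R'->G->plug->G
Char 9 ('B'): step: R->2, L=4; B->plug->F->R->B->L->C->refl->A->L'->G->R'->A->plug->A
Char 10 ('G'): step: R->3, L=4; G->plug->G->R->B->L->C->refl->A->L'->G->R'->B->plug->F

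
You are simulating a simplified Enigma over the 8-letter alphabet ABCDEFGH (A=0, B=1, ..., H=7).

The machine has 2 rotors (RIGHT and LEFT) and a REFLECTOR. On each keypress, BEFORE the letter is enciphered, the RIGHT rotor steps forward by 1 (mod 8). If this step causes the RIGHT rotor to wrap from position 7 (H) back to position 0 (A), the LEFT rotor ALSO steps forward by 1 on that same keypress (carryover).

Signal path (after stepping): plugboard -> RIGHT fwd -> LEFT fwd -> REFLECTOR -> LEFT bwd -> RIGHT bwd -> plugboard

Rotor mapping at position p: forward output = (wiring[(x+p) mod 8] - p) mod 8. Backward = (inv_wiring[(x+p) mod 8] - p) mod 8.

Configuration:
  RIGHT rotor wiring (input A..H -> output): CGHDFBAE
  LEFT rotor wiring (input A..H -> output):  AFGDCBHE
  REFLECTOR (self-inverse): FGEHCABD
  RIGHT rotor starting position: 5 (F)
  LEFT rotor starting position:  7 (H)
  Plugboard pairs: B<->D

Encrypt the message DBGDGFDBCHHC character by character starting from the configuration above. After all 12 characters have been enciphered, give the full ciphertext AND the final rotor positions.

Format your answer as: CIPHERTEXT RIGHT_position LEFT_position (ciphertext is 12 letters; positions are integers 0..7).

Answer: CCFGDHFFGBFE 1 1

Derivation:
Char 1 ('D'): step: R->6, L=7; D->plug->B->R->G->L->C->refl->E->L'->E->R'->C->plug->C
Char 2 ('B'): step: R->7, L=7; B->plug->D->R->A->L->F->refl->A->L'->H->R'->C->plug->C
Char 3 ('G'): step: R->0, L->0 (L advanced); G->plug->G->R->A->L->A->refl->F->L'->B->R'->F->plug->F
Char 4 ('D'): step: R->1, L=0; D->plug->B->R->G->L->H->refl->D->L'->D->R'->G->plug->G
Char 5 ('G'): step: R->2, L=0; G->plug->G->R->A->L->A->refl->F->L'->B->R'->B->plug->D
Char 6 ('F'): step: R->3, L=0; F->plug->F->R->H->L->E->refl->C->L'->E->R'->H->plug->H
Char 7 ('D'): step: R->4, L=0; D->plug->B->R->F->L->B->refl->G->L'->C->R'->F->plug->F
Char 8 ('B'): step: R->5, L=0; B->plug->D->R->F->L->B->refl->G->L'->C->R'->F->plug->F
Char 9 ('C'): step: R->6, L=0; C->plug->C->R->E->L->C->refl->E->L'->H->R'->G->plug->G
Char 10 ('H'): step: R->7, L=0; H->plug->H->R->B->L->F->refl->A->L'->A->R'->D->plug->B
Char 11 ('H'): step: R->0, L->1 (L advanced); H->plug->H->R->E->L->A->refl->F->L'->B->R'->F->plug->F
Char 12 ('C'): step: R->1, L=1; C->plug->C->R->C->L->C->refl->E->L'->A->R'->E->plug->E
Final: ciphertext=CCFGDHFFGBFE, RIGHT=1, LEFT=1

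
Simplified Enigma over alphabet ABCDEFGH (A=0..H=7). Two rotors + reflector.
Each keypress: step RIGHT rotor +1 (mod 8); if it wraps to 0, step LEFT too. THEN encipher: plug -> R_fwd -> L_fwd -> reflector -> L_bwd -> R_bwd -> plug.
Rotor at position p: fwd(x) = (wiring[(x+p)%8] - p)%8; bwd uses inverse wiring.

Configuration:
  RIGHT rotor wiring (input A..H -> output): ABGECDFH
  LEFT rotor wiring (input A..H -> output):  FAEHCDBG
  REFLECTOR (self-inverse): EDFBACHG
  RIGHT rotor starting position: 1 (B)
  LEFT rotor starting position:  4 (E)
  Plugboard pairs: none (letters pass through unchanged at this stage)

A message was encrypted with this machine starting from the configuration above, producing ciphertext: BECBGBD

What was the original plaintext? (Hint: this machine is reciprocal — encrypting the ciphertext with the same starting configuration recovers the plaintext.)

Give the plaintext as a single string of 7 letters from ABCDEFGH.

Char 1 ('B'): step: R->2, L=4; B->plug->B->R->C->L->F->refl->C->L'->D->R'->E->plug->E
Char 2 ('E'): step: R->3, L=4; E->plug->E->R->E->L->B->refl->D->L'->H->R'->B->plug->B
Char 3 ('C'): step: R->4, L=4; C->plug->C->R->B->L->H->refl->G->L'->A->R'->H->plug->H
Char 4 ('B'): step: R->5, L=4; B->plug->B->R->A->L->G->refl->H->L'->B->R'->F->plug->F
Char 5 ('G'): step: R->6, L=4; G->plug->G->R->E->L->B->refl->D->L'->H->R'->A->plug->A
Char 6 ('B'): step: R->7, L=4; B->plug->B->R->B->L->H->refl->G->L'->A->R'->A->plug->A
Char 7 ('D'): step: R->0, L->5 (L advanced); D->plug->D->R->E->L->D->refl->B->L'->C->R'->E->plug->E

Answer: EBHFAAE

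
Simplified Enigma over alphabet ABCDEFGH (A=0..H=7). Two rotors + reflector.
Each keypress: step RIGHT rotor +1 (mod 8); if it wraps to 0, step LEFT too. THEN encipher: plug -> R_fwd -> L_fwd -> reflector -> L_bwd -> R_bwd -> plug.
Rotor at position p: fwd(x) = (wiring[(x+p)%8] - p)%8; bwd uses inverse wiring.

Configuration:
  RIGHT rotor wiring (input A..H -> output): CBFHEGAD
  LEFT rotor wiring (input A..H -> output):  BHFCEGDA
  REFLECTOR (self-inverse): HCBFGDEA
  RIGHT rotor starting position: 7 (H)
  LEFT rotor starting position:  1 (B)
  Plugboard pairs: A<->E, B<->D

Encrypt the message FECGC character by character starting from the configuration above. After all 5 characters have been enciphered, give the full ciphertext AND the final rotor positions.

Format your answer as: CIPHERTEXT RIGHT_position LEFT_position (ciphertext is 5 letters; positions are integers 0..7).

Answer: DFBDD 4 2

Derivation:
Char 1 ('F'): step: R->0, L->2 (L advanced); F->plug->F->R->G->L->H->refl->A->L'->B->R'->B->plug->D
Char 2 ('E'): step: R->1, L=2; E->plug->A->R->A->L->D->refl->F->L'->H->R'->F->plug->F
Char 3 ('C'): step: R->2, L=2; C->plug->C->R->C->L->C->refl->B->L'->E->R'->D->plug->B
Char 4 ('G'): step: R->3, L=2; G->plug->G->R->G->L->H->refl->A->L'->B->R'->B->plug->D
Char 5 ('C'): step: R->4, L=2; C->plug->C->R->E->L->B->refl->C->L'->C->R'->B->plug->D
Final: ciphertext=DFBDD, RIGHT=4, LEFT=2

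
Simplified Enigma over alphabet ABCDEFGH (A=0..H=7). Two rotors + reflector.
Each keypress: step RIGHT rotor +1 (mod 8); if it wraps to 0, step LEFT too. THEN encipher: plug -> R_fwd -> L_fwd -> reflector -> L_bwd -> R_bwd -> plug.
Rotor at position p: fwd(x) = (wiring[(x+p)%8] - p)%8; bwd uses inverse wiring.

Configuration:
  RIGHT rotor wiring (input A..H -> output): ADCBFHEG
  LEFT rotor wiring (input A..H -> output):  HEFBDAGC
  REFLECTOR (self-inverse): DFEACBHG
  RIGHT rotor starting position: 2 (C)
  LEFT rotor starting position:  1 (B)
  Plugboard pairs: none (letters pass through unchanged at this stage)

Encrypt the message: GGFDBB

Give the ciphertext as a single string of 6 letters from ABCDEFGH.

Answer: BHEADD

Derivation:
Char 1 ('G'): step: R->3, L=1; G->plug->G->R->A->L->D->refl->A->L'->C->R'->B->plug->B
Char 2 ('G'): step: R->4, L=1; G->plug->G->R->G->L->B->refl->F->L'->F->R'->H->plug->H
Char 3 ('F'): step: R->5, L=1; F->plug->F->R->F->L->F->refl->B->L'->G->R'->E->plug->E
Char 4 ('D'): step: R->6, L=1; D->plug->D->R->F->L->F->refl->B->L'->G->R'->A->plug->A
Char 5 ('B'): step: R->7, L=1; B->plug->B->R->B->L->E->refl->C->L'->D->R'->D->plug->D
Char 6 ('B'): step: R->0, L->2 (L advanced); B->plug->B->R->D->L->G->refl->H->L'->B->R'->D->plug->D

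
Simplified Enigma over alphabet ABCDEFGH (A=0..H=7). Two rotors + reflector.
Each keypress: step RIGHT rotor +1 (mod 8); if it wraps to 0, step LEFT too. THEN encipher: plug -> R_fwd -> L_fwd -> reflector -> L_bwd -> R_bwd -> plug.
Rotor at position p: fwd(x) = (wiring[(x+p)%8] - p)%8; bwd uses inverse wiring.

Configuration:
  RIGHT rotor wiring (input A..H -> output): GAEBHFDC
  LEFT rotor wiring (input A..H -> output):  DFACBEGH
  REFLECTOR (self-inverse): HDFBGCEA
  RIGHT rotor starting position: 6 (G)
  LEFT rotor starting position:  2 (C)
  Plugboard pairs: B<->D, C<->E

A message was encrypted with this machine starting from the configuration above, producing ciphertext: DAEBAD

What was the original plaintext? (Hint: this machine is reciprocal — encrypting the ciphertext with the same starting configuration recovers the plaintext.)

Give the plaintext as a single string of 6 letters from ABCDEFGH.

Answer: GCHACF

Derivation:
Char 1 ('D'): step: R->7, L=2; D->plug->B->R->H->L->D->refl->B->L'->G->R'->G->plug->G
Char 2 ('A'): step: R->0, L->3 (L advanced); A->plug->A->R->G->L->C->refl->F->L'->H->R'->E->plug->C
Char 3 ('E'): step: R->1, L=3; E->plug->C->R->A->L->H->refl->A->L'->F->R'->H->plug->H
Char 4 ('B'): step: R->2, L=3; B->plug->D->R->D->L->D->refl->B->L'->C->R'->A->plug->A
Char 5 ('A'): step: R->3, L=3; A->plug->A->R->G->L->C->refl->F->L'->H->R'->E->plug->C
Char 6 ('D'): step: R->4, L=3; D->plug->B->R->B->L->G->refl->E->L'->E->R'->F->plug->F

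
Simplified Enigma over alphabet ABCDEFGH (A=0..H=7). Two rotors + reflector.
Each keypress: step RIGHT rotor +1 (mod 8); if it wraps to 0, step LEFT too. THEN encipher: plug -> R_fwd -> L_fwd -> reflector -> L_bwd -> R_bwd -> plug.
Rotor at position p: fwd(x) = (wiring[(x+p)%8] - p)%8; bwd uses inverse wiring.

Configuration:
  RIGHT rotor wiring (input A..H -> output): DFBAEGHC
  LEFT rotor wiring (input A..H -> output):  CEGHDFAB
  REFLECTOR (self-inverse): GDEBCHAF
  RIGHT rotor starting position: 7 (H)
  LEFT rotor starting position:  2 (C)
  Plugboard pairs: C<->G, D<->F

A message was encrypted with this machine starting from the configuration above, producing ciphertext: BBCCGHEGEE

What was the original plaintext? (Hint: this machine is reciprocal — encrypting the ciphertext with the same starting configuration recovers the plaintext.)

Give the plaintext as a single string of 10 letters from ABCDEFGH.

Answer: AHFDCFGCBA

Derivation:
Char 1 ('B'): step: R->0, L->3 (L advanced); B->plug->B->R->F->L->H->refl->F->L'->D->R'->A->plug->A
Char 2 ('B'): step: R->1, L=3; B->plug->B->R->A->L->E->refl->C->L'->C->R'->H->plug->H
Char 3 ('C'): step: R->2, L=3; C->plug->G->R->B->L->A->refl->G->L'->E->R'->D->plug->F
Char 4 ('C'): step: R->3, L=3; C->plug->G->R->C->L->C->refl->E->L'->A->R'->F->plug->D
Char 5 ('G'): step: R->4, L=3; G->plug->C->R->D->L->F->refl->H->L'->F->R'->G->plug->C
Char 6 ('H'): step: R->5, L=3; H->plug->H->R->H->L->D->refl->B->L'->G->R'->D->plug->F
Char 7 ('E'): step: R->6, L=3; E->plug->E->R->D->L->F->refl->H->L'->F->R'->C->plug->G
Char 8 ('G'): step: R->7, L=3; G->plug->C->R->G->L->B->refl->D->L'->H->R'->G->plug->C
Char 9 ('E'): step: R->0, L->4 (L advanced); E->plug->E->R->E->L->G->refl->A->L'->F->R'->B->plug->B
Char 10 ('E'): step: R->1, L=4; E->plug->E->R->F->L->A->refl->G->L'->E->R'->A->plug->A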